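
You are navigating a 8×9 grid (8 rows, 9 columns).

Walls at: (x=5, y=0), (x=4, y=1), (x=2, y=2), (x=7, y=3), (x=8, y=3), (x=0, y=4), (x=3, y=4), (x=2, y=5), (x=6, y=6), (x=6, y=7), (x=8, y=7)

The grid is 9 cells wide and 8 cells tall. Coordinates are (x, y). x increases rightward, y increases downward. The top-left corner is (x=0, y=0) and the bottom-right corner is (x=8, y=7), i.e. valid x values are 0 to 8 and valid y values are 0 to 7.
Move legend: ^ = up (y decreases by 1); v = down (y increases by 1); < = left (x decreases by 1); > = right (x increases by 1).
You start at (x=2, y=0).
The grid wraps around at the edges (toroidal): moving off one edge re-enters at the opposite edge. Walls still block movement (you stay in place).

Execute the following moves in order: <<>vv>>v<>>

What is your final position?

Answer: Final position: (x=2, y=3)

Derivation:
Start: (x=2, y=0)
  < (left): (x=2, y=0) -> (x=1, y=0)
  < (left): (x=1, y=0) -> (x=0, y=0)
  > (right): (x=0, y=0) -> (x=1, y=0)
  v (down): (x=1, y=0) -> (x=1, y=1)
  v (down): (x=1, y=1) -> (x=1, y=2)
  > (right): blocked, stay at (x=1, y=2)
  > (right): blocked, stay at (x=1, y=2)
  v (down): (x=1, y=2) -> (x=1, y=3)
  < (left): (x=1, y=3) -> (x=0, y=3)
  > (right): (x=0, y=3) -> (x=1, y=3)
  > (right): (x=1, y=3) -> (x=2, y=3)
Final: (x=2, y=3)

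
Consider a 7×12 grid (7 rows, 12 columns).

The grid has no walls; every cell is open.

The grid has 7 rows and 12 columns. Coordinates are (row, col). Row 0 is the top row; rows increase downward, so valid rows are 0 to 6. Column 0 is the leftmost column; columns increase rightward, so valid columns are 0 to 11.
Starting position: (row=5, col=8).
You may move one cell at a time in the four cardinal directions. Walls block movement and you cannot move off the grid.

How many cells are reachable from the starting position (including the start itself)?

Answer: Reachable cells: 84

Derivation:
BFS flood-fill from (row=5, col=8):
  Distance 0: (row=5, col=8)
  Distance 1: (row=4, col=8), (row=5, col=7), (row=5, col=9), (row=6, col=8)
  Distance 2: (row=3, col=8), (row=4, col=7), (row=4, col=9), (row=5, col=6), (row=5, col=10), (row=6, col=7), (row=6, col=9)
  Distance 3: (row=2, col=8), (row=3, col=7), (row=3, col=9), (row=4, col=6), (row=4, col=10), (row=5, col=5), (row=5, col=11), (row=6, col=6), (row=6, col=10)
  Distance 4: (row=1, col=8), (row=2, col=7), (row=2, col=9), (row=3, col=6), (row=3, col=10), (row=4, col=5), (row=4, col=11), (row=5, col=4), (row=6, col=5), (row=6, col=11)
  Distance 5: (row=0, col=8), (row=1, col=7), (row=1, col=9), (row=2, col=6), (row=2, col=10), (row=3, col=5), (row=3, col=11), (row=4, col=4), (row=5, col=3), (row=6, col=4)
  Distance 6: (row=0, col=7), (row=0, col=9), (row=1, col=6), (row=1, col=10), (row=2, col=5), (row=2, col=11), (row=3, col=4), (row=4, col=3), (row=5, col=2), (row=6, col=3)
  Distance 7: (row=0, col=6), (row=0, col=10), (row=1, col=5), (row=1, col=11), (row=2, col=4), (row=3, col=3), (row=4, col=2), (row=5, col=1), (row=6, col=2)
  Distance 8: (row=0, col=5), (row=0, col=11), (row=1, col=4), (row=2, col=3), (row=3, col=2), (row=4, col=1), (row=5, col=0), (row=6, col=1)
  Distance 9: (row=0, col=4), (row=1, col=3), (row=2, col=2), (row=3, col=1), (row=4, col=0), (row=6, col=0)
  Distance 10: (row=0, col=3), (row=1, col=2), (row=2, col=1), (row=3, col=0)
  Distance 11: (row=0, col=2), (row=1, col=1), (row=2, col=0)
  Distance 12: (row=0, col=1), (row=1, col=0)
  Distance 13: (row=0, col=0)
Total reachable: 84 (grid has 84 open cells total)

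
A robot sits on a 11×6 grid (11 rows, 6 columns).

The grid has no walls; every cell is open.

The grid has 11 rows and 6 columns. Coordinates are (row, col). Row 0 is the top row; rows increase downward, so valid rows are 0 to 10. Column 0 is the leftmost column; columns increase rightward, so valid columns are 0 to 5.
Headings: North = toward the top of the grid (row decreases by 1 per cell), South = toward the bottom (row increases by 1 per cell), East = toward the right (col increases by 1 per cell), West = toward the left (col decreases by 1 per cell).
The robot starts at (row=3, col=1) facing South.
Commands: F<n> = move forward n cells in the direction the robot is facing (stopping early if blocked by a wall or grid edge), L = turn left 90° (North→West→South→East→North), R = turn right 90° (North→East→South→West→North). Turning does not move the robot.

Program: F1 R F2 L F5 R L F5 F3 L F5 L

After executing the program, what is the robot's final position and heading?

Answer: Final position: (row=10, col=5), facing North

Derivation:
Start: (row=3, col=1), facing South
  F1: move forward 1, now at (row=4, col=1)
  R: turn right, now facing West
  F2: move forward 1/2 (blocked), now at (row=4, col=0)
  L: turn left, now facing South
  F5: move forward 5, now at (row=9, col=0)
  R: turn right, now facing West
  L: turn left, now facing South
  F5: move forward 1/5 (blocked), now at (row=10, col=0)
  F3: move forward 0/3 (blocked), now at (row=10, col=0)
  L: turn left, now facing East
  F5: move forward 5, now at (row=10, col=5)
  L: turn left, now facing North
Final: (row=10, col=5), facing North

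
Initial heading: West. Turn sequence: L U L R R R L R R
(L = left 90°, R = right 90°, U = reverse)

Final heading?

Start: West
  L (left (90° counter-clockwise)) -> South
  U (U-turn (180°)) -> North
  L (left (90° counter-clockwise)) -> West
  R (right (90° clockwise)) -> North
  R (right (90° clockwise)) -> East
  R (right (90° clockwise)) -> South
  L (left (90° counter-clockwise)) -> East
  R (right (90° clockwise)) -> South
  R (right (90° clockwise)) -> West
Final: West

Answer: Final heading: West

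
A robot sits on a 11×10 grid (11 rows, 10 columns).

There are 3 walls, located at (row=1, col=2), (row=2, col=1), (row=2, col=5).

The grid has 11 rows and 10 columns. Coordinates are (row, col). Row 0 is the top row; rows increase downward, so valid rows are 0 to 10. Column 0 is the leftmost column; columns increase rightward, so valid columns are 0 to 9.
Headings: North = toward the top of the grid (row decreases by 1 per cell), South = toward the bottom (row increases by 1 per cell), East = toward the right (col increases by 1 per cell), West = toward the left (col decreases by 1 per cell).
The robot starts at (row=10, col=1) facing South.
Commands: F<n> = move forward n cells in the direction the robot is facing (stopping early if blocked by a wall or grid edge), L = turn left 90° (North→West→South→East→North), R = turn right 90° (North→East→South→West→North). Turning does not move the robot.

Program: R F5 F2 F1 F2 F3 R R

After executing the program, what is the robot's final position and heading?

Answer: Final position: (row=10, col=0), facing East

Derivation:
Start: (row=10, col=1), facing South
  R: turn right, now facing West
  F5: move forward 1/5 (blocked), now at (row=10, col=0)
  F2: move forward 0/2 (blocked), now at (row=10, col=0)
  F1: move forward 0/1 (blocked), now at (row=10, col=0)
  F2: move forward 0/2 (blocked), now at (row=10, col=0)
  F3: move forward 0/3 (blocked), now at (row=10, col=0)
  R: turn right, now facing North
  R: turn right, now facing East
Final: (row=10, col=0), facing East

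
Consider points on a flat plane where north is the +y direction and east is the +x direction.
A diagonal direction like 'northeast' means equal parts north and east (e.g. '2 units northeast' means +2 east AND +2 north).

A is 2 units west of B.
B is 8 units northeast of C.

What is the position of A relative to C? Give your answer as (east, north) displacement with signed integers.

Answer: A is at (east=6, north=8) relative to C.

Derivation:
Place C at the origin (east=0, north=0).
  B is 8 units northeast of C: delta (east=+8, north=+8); B at (east=8, north=8).
  A is 2 units west of B: delta (east=-2, north=+0); A at (east=6, north=8).
Therefore A relative to C: (east=6, north=8).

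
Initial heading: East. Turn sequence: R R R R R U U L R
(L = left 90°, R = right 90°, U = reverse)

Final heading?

Start: East
  R (right (90° clockwise)) -> South
  R (right (90° clockwise)) -> West
  R (right (90° clockwise)) -> North
  R (right (90° clockwise)) -> East
  R (right (90° clockwise)) -> South
  U (U-turn (180°)) -> North
  U (U-turn (180°)) -> South
  L (left (90° counter-clockwise)) -> East
  R (right (90° clockwise)) -> South
Final: South

Answer: Final heading: South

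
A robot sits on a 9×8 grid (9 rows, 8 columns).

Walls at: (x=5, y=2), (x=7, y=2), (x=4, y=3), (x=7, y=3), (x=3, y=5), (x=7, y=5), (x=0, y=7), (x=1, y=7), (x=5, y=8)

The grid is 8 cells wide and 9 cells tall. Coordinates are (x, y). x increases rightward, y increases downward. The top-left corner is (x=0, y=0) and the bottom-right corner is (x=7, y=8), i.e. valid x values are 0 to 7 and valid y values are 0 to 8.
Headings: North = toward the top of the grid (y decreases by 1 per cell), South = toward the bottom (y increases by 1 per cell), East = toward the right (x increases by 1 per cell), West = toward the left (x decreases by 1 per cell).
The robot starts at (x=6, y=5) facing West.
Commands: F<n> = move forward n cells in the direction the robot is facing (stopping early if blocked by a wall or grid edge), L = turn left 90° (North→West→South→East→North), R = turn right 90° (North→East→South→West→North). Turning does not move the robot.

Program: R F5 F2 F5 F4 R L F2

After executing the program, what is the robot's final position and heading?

Answer: Final position: (x=6, y=0), facing North

Derivation:
Start: (x=6, y=5), facing West
  R: turn right, now facing North
  F5: move forward 5, now at (x=6, y=0)
  F2: move forward 0/2 (blocked), now at (x=6, y=0)
  F5: move forward 0/5 (blocked), now at (x=6, y=0)
  F4: move forward 0/4 (blocked), now at (x=6, y=0)
  R: turn right, now facing East
  L: turn left, now facing North
  F2: move forward 0/2 (blocked), now at (x=6, y=0)
Final: (x=6, y=0), facing North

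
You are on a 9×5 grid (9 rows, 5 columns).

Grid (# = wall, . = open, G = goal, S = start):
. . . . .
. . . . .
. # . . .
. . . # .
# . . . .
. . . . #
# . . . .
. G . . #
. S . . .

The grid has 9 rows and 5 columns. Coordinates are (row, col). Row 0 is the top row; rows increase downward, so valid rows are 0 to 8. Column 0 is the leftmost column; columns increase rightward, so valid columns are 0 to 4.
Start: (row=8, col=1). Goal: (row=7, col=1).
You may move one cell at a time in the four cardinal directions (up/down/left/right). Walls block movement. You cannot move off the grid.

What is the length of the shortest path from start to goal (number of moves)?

Answer: Shortest path length: 1

Derivation:
BFS from (row=8, col=1) until reaching (row=7, col=1):
  Distance 0: (row=8, col=1)
  Distance 1: (row=7, col=1), (row=8, col=0), (row=8, col=2)  <- goal reached here
One shortest path (1 moves): (row=8, col=1) -> (row=7, col=1)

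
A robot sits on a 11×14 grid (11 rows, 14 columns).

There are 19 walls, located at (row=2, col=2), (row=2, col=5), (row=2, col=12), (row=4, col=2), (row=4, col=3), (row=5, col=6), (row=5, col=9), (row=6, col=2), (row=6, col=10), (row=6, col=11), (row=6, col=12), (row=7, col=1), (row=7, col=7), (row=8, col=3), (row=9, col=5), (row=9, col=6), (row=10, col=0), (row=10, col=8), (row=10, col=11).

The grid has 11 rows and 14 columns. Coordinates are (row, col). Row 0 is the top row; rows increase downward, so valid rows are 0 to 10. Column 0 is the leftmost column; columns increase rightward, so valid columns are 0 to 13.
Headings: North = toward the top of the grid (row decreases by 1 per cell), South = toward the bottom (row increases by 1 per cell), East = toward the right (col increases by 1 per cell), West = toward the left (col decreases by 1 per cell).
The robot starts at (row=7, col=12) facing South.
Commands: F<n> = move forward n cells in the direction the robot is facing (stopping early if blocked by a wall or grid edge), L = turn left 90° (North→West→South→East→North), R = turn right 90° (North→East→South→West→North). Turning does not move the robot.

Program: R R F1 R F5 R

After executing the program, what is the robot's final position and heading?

Answer: Final position: (row=7, col=13), facing South

Derivation:
Start: (row=7, col=12), facing South
  R: turn right, now facing West
  R: turn right, now facing North
  F1: move forward 0/1 (blocked), now at (row=7, col=12)
  R: turn right, now facing East
  F5: move forward 1/5 (blocked), now at (row=7, col=13)
  R: turn right, now facing South
Final: (row=7, col=13), facing South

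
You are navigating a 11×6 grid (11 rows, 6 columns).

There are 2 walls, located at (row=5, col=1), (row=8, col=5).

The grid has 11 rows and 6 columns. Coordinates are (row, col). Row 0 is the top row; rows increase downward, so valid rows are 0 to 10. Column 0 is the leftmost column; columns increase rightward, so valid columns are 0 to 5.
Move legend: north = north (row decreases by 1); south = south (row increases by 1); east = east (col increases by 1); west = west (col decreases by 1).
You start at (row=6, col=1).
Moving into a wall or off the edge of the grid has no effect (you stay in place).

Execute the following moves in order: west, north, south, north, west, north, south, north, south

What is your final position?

Start: (row=6, col=1)
  west (west): (row=6, col=1) -> (row=6, col=0)
  north (north): (row=6, col=0) -> (row=5, col=0)
  south (south): (row=5, col=0) -> (row=6, col=0)
  north (north): (row=6, col=0) -> (row=5, col=0)
  west (west): blocked, stay at (row=5, col=0)
  north (north): (row=5, col=0) -> (row=4, col=0)
  south (south): (row=4, col=0) -> (row=5, col=0)
  north (north): (row=5, col=0) -> (row=4, col=0)
  south (south): (row=4, col=0) -> (row=5, col=0)
Final: (row=5, col=0)

Answer: Final position: (row=5, col=0)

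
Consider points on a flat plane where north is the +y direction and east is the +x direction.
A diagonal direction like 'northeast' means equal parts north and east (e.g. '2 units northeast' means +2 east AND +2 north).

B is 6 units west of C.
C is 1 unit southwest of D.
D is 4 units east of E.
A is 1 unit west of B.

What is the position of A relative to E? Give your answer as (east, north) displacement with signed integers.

Place E at the origin (east=0, north=0).
  D is 4 units east of E: delta (east=+4, north=+0); D at (east=4, north=0).
  C is 1 unit southwest of D: delta (east=-1, north=-1); C at (east=3, north=-1).
  B is 6 units west of C: delta (east=-6, north=+0); B at (east=-3, north=-1).
  A is 1 unit west of B: delta (east=-1, north=+0); A at (east=-4, north=-1).
Therefore A relative to E: (east=-4, north=-1).

Answer: A is at (east=-4, north=-1) relative to E.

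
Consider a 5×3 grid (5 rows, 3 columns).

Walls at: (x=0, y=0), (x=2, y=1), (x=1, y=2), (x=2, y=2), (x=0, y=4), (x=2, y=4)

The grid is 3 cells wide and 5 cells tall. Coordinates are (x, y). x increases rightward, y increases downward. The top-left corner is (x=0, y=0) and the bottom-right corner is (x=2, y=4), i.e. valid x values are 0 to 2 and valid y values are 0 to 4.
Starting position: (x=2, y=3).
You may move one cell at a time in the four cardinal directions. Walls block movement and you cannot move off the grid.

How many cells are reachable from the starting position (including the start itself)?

BFS flood-fill from (x=2, y=3):
  Distance 0: (x=2, y=3)
  Distance 1: (x=1, y=3)
  Distance 2: (x=0, y=3), (x=1, y=4)
  Distance 3: (x=0, y=2)
  Distance 4: (x=0, y=1)
  Distance 5: (x=1, y=1)
  Distance 6: (x=1, y=0)
  Distance 7: (x=2, y=0)
Total reachable: 9 (grid has 9 open cells total)

Answer: Reachable cells: 9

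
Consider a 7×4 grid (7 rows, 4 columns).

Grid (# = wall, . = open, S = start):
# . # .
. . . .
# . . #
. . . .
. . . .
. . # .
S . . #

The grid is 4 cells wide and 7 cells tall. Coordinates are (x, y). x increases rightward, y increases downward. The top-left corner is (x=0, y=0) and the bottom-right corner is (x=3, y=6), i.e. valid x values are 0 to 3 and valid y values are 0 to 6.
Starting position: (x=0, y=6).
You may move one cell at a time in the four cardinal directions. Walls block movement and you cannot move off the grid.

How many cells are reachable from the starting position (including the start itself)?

Answer: Reachable cells: 22

Derivation:
BFS flood-fill from (x=0, y=6):
  Distance 0: (x=0, y=6)
  Distance 1: (x=0, y=5), (x=1, y=6)
  Distance 2: (x=0, y=4), (x=1, y=5), (x=2, y=6)
  Distance 3: (x=0, y=3), (x=1, y=4)
  Distance 4: (x=1, y=3), (x=2, y=4)
  Distance 5: (x=1, y=2), (x=2, y=3), (x=3, y=4)
  Distance 6: (x=1, y=1), (x=2, y=2), (x=3, y=3), (x=3, y=5)
  Distance 7: (x=1, y=0), (x=0, y=1), (x=2, y=1)
  Distance 8: (x=3, y=1)
  Distance 9: (x=3, y=0)
Total reachable: 22 (grid has 22 open cells total)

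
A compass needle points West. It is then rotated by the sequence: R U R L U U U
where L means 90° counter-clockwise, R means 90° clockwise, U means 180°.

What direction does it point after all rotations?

Start: West
  R (right (90° clockwise)) -> North
  U (U-turn (180°)) -> South
  R (right (90° clockwise)) -> West
  L (left (90° counter-clockwise)) -> South
  U (U-turn (180°)) -> North
  U (U-turn (180°)) -> South
  U (U-turn (180°)) -> North
Final: North

Answer: Final heading: North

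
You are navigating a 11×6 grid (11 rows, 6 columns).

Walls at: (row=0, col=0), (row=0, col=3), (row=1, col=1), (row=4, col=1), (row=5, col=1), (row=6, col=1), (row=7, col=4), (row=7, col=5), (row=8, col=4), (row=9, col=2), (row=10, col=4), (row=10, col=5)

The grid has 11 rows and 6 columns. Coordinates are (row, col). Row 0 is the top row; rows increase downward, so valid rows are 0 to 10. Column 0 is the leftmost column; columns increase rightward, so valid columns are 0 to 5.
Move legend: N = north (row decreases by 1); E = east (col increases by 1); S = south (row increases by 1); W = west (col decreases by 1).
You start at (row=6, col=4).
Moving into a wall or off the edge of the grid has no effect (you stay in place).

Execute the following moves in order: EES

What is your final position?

Start: (row=6, col=4)
  E (east): (row=6, col=4) -> (row=6, col=5)
  E (east): blocked, stay at (row=6, col=5)
  S (south): blocked, stay at (row=6, col=5)
Final: (row=6, col=5)

Answer: Final position: (row=6, col=5)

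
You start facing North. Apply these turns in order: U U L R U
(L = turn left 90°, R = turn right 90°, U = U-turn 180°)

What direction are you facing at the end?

Start: North
  U (U-turn (180°)) -> South
  U (U-turn (180°)) -> North
  L (left (90° counter-clockwise)) -> West
  R (right (90° clockwise)) -> North
  U (U-turn (180°)) -> South
Final: South

Answer: Final heading: South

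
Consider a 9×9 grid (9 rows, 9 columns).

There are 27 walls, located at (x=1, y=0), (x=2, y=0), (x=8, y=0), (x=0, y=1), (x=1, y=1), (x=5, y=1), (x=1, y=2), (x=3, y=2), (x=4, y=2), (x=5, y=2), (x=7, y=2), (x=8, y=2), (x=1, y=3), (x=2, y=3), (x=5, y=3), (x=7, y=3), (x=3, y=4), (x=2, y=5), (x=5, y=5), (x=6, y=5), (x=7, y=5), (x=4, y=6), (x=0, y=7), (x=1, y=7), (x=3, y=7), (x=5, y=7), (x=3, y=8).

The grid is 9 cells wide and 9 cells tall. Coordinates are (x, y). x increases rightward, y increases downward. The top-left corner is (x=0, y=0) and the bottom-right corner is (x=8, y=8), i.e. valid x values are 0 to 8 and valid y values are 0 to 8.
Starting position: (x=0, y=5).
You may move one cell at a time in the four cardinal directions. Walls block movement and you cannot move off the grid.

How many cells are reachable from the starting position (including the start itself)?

BFS flood-fill from (x=0, y=5):
  Distance 0: (x=0, y=5)
  Distance 1: (x=0, y=4), (x=1, y=5), (x=0, y=6)
  Distance 2: (x=0, y=3), (x=1, y=4), (x=1, y=6)
  Distance 3: (x=0, y=2), (x=2, y=4), (x=2, y=6)
  Distance 4: (x=3, y=6), (x=2, y=7)
  Distance 5: (x=3, y=5), (x=2, y=8)
  Distance 6: (x=4, y=5), (x=1, y=8)
  Distance 7: (x=4, y=4), (x=0, y=8)
  Distance 8: (x=4, y=3), (x=5, y=4)
  Distance 9: (x=3, y=3), (x=6, y=4)
  Distance 10: (x=6, y=3), (x=7, y=4)
  Distance 11: (x=6, y=2), (x=8, y=4)
  Distance 12: (x=6, y=1), (x=8, y=3), (x=8, y=5)
  Distance 13: (x=6, y=0), (x=7, y=1), (x=8, y=6)
  Distance 14: (x=5, y=0), (x=7, y=0), (x=8, y=1), (x=7, y=6), (x=8, y=7)
  Distance 15: (x=4, y=0), (x=6, y=6), (x=7, y=7), (x=8, y=8)
  Distance 16: (x=3, y=0), (x=4, y=1), (x=5, y=6), (x=6, y=7), (x=7, y=8)
  Distance 17: (x=3, y=1), (x=6, y=8)
  Distance 18: (x=2, y=1), (x=5, y=8)
  Distance 19: (x=2, y=2), (x=4, y=8)
  Distance 20: (x=4, y=7)
Total reachable: 53 (grid has 54 open cells total)

Answer: Reachable cells: 53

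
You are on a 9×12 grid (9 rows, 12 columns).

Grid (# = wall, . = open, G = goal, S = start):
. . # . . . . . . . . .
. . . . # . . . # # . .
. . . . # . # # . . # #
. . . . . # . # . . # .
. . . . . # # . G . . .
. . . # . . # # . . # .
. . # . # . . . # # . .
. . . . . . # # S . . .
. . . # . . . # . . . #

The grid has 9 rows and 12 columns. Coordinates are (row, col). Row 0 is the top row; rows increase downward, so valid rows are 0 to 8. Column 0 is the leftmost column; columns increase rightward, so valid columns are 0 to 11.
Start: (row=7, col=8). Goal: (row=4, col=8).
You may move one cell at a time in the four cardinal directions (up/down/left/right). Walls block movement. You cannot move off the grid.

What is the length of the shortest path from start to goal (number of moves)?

BFS from (row=7, col=8) until reaching (row=4, col=8):
  Distance 0: (row=7, col=8)
  Distance 1: (row=7, col=9), (row=8, col=8)
  Distance 2: (row=7, col=10), (row=8, col=9)
  Distance 3: (row=6, col=10), (row=7, col=11), (row=8, col=10)
  Distance 4: (row=6, col=11)
  Distance 5: (row=5, col=11)
  Distance 6: (row=4, col=11)
  Distance 7: (row=3, col=11), (row=4, col=10)
  Distance 8: (row=4, col=9)
  Distance 9: (row=3, col=9), (row=4, col=8), (row=5, col=9)  <- goal reached here
One shortest path (9 moves): (row=7, col=8) -> (row=7, col=9) -> (row=7, col=10) -> (row=7, col=11) -> (row=6, col=11) -> (row=5, col=11) -> (row=4, col=11) -> (row=4, col=10) -> (row=4, col=9) -> (row=4, col=8)

Answer: Shortest path length: 9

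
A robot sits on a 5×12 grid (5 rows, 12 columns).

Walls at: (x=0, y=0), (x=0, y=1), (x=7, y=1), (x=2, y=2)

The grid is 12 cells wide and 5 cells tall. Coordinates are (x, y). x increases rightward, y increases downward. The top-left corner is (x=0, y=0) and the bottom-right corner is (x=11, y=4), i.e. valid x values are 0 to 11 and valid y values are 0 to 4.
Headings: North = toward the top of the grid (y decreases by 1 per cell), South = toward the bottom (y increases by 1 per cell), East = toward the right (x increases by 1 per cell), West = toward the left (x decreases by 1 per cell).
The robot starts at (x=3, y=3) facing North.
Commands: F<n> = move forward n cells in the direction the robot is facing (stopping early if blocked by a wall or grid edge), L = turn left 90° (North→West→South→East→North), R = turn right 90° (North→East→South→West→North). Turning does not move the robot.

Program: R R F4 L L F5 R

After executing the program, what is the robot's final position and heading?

Start: (x=3, y=3), facing North
  R: turn right, now facing East
  R: turn right, now facing South
  F4: move forward 1/4 (blocked), now at (x=3, y=4)
  L: turn left, now facing East
  L: turn left, now facing North
  F5: move forward 4/5 (blocked), now at (x=3, y=0)
  R: turn right, now facing East
Final: (x=3, y=0), facing East

Answer: Final position: (x=3, y=0), facing East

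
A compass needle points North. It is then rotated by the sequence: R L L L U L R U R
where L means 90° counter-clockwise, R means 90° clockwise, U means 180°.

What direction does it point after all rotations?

Start: North
  R (right (90° clockwise)) -> East
  L (left (90° counter-clockwise)) -> North
  L (left (90° counter-clockwise)) -> West
  L (left (90° counter-clockwise)) -> South
  U (U-turn (180°)) -> North
  L (left (90° counter-clockwise)) -> West
  R (right (90° clockwise)) -> North
  U (U-turn (180°)) -> South
  R (right (90° clockwise)) -> West
Final: West

Answer: Final heading: West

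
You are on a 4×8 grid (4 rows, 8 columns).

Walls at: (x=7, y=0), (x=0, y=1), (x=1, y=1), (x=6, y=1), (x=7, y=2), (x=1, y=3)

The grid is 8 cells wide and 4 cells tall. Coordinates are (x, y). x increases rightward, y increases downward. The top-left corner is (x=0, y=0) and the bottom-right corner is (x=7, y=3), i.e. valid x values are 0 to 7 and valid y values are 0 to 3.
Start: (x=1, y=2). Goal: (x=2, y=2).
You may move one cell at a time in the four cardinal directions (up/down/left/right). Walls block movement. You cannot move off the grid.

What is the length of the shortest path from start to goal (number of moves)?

BFS from (x=1, y=2) until reaching (x=2, y=2):
  Distance 0: (x=1, y=2)
  Distance 1: (x=0, y=2), (x=2, y=2)  <- goal reached here
One shortest path (1 moves): (x=1, y=2) -> (x=2, y=2)

Answer: Shortest path length: 1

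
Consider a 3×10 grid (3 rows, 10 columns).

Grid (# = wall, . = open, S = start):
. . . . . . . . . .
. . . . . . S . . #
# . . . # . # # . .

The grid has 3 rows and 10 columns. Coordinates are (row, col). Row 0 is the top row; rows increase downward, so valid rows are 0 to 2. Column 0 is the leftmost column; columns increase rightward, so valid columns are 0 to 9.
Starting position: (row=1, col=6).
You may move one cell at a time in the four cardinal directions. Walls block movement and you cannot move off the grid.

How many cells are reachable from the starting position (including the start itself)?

BFS flood-fill from (row=1, col=6):
  Distance 0: (row=1, col=6)
  Distance 1: (row=0, col=6), (row=1, col=5), (row=1, col=7)
  Distance 2: (row=0, col=5), (row=0, col=7), (row=1, col=4), (row=1, col=8), (row=2, col=5)
  Distance 3: (row=0, col=4), (row=0, col=8), (row=1, col=3), (row=2, col=8)
  Distance 4: (row=0, col=3), (row=0, col=9), (row=1, col=2), (row=2, col=3), (row=2, col=9)
  Distance 5: (row=0, col=2), (row=1, col=1), (row=2, col=2)
  Distance 6: (row=0, col=1), (row=1, col=0), (row=2, col=1)
  Distance 7: (row=0, col=0)
Total reachable: 25 (grid has 25 open cells total)

Answer: Reachable cells: 25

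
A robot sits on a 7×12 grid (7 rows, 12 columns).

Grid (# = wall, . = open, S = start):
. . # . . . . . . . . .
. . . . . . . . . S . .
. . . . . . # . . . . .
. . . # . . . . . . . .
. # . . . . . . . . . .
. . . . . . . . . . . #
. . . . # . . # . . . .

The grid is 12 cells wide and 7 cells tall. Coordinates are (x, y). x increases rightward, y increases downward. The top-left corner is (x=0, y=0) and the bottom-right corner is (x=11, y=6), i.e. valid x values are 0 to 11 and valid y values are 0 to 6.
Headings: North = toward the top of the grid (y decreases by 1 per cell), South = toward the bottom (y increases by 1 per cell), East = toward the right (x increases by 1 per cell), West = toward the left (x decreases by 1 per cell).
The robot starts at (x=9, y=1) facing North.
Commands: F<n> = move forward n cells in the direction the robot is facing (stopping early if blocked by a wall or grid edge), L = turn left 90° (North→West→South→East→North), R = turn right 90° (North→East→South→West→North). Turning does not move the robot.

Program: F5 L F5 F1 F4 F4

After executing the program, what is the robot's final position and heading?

Start: (x=9, y=1), facing North
  F5: move forward 1/5 (blocked), now at (x=9, y=0)
  L: turn left, now facing West
  F5: move forward 5, now at (x=4, y=0)
  F1: move forward 1, now at (x=3, y=0)
  F4: move forward 0/4 (blocked), now at (x=3, y=0)
  F4: move forward 0/4 (blocked), now at (x=3, y=0)
Final: (x=3, y=0), facing West

Answer: Final position: (x=3, y=0), facing West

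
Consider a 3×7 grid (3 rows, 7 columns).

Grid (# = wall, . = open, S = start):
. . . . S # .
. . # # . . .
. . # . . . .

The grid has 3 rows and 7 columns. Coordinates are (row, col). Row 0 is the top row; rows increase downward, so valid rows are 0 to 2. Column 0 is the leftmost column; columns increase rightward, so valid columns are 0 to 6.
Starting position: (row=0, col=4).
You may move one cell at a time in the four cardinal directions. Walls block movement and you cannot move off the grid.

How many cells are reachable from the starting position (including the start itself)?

Answer: Reachable cells: 17

Derivation:
BFS flood-fill from (row=0, col=4):
  Distance 0: (row=0, col=4)
  Distance 1: (row=0, col=3), (row=1, col=4)
  Distance 2: (row=0, col=2), (row=1, col=5), (row=2, col=4)
  Distance 3: (row=0, col=1), (row=1, col=6), (row=2, col=3), (row=2, col=5)
  Distance 4: (row=0, col=0), (row=0, col=6), (row=1, col=1), (row=2, col=6)
  Distance 5: (row=1, col=0), (row=2, col=1)
  Distance 6: (row=2, col=0)
Total reachable: 17 (grid has 17 open cells total)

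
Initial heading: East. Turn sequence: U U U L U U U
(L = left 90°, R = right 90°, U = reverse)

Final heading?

Answer: Final heading: North

Derivation:
Start: East
  U (U-turn (180°)) -> West
  U (U-turn (180°)) -> East
  U (U-turn (180°)) -> West
  L (left (90° counter-clockwise)) -> South
  U (U-turn (180°)) -> North
  U (U-turn (180°)) -> South
  U (U-turn (180°)) -> North
Final: North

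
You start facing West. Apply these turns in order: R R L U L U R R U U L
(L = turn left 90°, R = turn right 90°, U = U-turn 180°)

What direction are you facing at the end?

Start: West
  R (right (90° clockwise)) -> North
  R (right (90° clockwise)) -> East
  L (left (90° counter-clockwise)) -> North
  U (U-turn (180°)) -> South
  L (left (90° counter-clockwise)) -> East
  U (U-turn (180°)) -> West
  R (right (90° clockwise)) -> North
  R (right (90° clockwise)) -> East
  U (U-turn (180°)) -> West
  U (U-turn (180°)) -> East
  L (left (90° counter-clockwise)) -> North
Final: North

Answer: Final heading: North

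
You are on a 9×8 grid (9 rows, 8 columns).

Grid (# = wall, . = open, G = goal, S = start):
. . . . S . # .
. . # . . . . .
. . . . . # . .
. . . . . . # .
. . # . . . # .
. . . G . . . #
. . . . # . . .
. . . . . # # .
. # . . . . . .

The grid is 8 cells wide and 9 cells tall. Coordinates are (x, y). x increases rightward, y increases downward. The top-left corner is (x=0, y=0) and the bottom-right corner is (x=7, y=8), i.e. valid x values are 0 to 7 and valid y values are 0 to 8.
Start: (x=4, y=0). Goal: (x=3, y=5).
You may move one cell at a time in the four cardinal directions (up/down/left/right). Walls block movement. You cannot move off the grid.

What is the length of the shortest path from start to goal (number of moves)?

BFS from (x=4, y=0) until reaching (x=3, y=5):
  Distance 0: (x=4, y=0)
  Distance 1: (x=3, y=0), (x=5, y=0), (x=4, y=1)
  Distance 2: (x=2, y=0), (x=3, y=1), (x=5, y=1), (x=4, y=2)
  Distance 3: (x=1, y=0), (x=6, y=1), (x=3, y=2), (x=4, y=3)
  Distance 4: (x=0, y=0), (x=1, y=1), (x=7, y=1), (x=2, y=2), (x=6, y=2), (x=3, y=3), (x=5, y=3), (x=4, y=4)
  Distance 5: (x=7, y=0), (x=0, y=1), (x=1, y=2), (x=7, y=2), (x=2, y=3), (x=3, y=4), (x=5, y=4), (x=4, y=5)
  Distance 6: (x=0, y=2), (x=1, y=3), (x=7, y=3), (x=3, y=5), (x=5, y=5)  <- goal reached here
One shortest path (6 moves): (x=4, y=0) -> (x=3, y=0) -> (x=3, y=1) -> (x=3, y=2) -> (x=3, y=3) -> (x=3, y=4) -> (x=3, y=5)

Answer: Shortest path length: 6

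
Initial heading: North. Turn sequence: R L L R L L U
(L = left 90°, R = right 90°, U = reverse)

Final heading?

Start: North
  R (right (90° clockwise)) -> East
  L (left (90° counter-clockwise)) -> North
  L (left (90° counter-clockwise)) -> West
  R (right (90° clockwise)) -> North
  L (left (90° counter-clockwise)) -> West
  L (left (90° counter-clockwise)) -> South
  U (U-turn (180°)) -> North
Final: North

Answer: Final heading: North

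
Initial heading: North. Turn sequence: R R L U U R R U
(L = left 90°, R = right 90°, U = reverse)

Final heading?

Start: North
  R (right (90° clockwise)) -> East
  R (right (90° clockwise)) -> South
  L (left (90° counter-clockwise)) -> East
  U (U-turn (180°)) -> West
  U (U-turn (180°)) -> East
  R (right (90° clockwise)) -> South
  R (right (90° clockwise)) -> West
  U (U-turn (180°)) -> East
Final: East

Answer: Final heading: East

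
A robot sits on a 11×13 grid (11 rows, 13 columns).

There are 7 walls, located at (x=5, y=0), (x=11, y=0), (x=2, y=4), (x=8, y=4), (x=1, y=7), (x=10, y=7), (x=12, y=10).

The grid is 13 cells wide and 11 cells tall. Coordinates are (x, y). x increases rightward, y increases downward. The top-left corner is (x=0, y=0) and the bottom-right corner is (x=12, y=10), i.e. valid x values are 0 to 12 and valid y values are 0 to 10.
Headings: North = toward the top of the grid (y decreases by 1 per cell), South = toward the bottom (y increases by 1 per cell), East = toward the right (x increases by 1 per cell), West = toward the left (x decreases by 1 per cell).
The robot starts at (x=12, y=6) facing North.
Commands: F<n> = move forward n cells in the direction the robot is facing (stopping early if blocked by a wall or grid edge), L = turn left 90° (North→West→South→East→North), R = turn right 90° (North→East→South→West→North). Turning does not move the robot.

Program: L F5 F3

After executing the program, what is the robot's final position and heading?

Start: (x=12, y=6), facing North
  L: turn left, now facing West
  F5: move forward 5, now at (x=7, y=6)
  F3: move forward 3, now at (x=4, y=6)
Final: (x=4, y=6), facing West

Answer: Final position: (x=4, y=6), facing West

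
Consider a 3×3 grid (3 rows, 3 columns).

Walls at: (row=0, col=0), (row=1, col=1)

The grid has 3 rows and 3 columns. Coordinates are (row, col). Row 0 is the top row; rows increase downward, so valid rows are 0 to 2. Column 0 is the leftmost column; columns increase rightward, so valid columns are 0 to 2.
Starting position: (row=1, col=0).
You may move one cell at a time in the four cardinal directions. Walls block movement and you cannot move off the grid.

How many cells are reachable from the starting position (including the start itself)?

Answer: Reachable cells: 7

Derivation:
BFS flood-fill from (row=1, col=0):
  Distance 0: (row=1, col=0)
  Distance 1: (row=2, col=0)
  Distance 2: (row=2, col=1)
  Distance 3: (row=2, col=2)
  Distance 4: (row=1, col=2)
  Distance 5: (row=0, col=2)
  Distance 6: (row=0, col=1)
Total reachable: 7 (grid has 7 open cells total)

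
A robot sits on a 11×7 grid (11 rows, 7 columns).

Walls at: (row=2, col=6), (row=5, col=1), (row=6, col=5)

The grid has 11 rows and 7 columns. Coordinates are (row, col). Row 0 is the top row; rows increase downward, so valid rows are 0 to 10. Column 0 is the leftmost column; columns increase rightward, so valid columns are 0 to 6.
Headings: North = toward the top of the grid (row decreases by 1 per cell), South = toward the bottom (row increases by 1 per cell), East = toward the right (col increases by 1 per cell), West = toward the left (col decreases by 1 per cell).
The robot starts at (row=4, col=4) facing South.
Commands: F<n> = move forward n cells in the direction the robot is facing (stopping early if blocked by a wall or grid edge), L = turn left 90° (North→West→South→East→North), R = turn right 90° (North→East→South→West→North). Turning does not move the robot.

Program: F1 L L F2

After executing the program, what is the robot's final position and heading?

Answer: Final position: (row=3, col=4), facing North

Derivation:
Start: (row=4, col=4), facing South
  F1: move forward 1, now at (row=5, col=4)
  L: turn left, now facing East
  L: turn left, now facing North
  F2: move forward 2, now at (row=3, col=4)
Final: (row=3, col=4), facing North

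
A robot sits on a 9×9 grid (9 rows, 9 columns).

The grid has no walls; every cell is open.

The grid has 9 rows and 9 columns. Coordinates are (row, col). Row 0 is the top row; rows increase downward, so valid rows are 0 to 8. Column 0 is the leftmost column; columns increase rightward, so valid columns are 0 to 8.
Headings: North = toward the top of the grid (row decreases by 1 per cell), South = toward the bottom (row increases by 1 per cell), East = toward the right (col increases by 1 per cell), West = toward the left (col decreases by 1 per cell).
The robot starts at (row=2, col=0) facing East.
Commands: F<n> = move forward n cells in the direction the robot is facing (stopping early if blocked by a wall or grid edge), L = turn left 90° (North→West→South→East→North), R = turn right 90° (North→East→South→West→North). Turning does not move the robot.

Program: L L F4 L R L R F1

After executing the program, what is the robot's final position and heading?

Answer: Final position: (row=2, col=0), facing West

Derivation:
Start: (row=2, col=0), facing East
  L: turn left, now facing North
  L: turn left, now facing West
  F4: move forward 0/4 (blocked), now at (row=2, col=0)
  L: turn left, now facing South
  R: turn right, now facing West
  L: turn left, now facing South
  R: turn right, now facing West
  F1: move forward 0/1 (blocked), now at (row=2, col=0)
Final: (row=2, col=0), facing West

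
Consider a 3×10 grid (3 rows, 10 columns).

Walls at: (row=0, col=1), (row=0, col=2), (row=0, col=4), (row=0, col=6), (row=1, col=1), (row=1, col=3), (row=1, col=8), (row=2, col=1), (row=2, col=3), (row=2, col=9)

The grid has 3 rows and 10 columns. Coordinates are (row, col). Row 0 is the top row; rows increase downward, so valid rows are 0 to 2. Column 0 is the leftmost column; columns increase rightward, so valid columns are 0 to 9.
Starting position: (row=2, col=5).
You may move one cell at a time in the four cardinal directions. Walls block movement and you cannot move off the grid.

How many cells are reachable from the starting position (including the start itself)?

BFS flood-fill from (row=2, col=5):
  Distance 0: (row=2, col=5)
  Distance 1: (row=1, col=5), (row=2, col=4), (row=2, col=6)
  Distance 2: (row=0, col=5), (row=1, col=4), (row=1, col=6), (row=2, col=7)
  Distance 3: (row=1, col=7), (row=2, col=8)
  Distance 4: (row=0, col=7)
  Distance 5: (row=0, col=8)
  Distance 6: (row=0, col=9)
  Distance 7: (row=1, col=9)
Total reachable: 14 (grid has 20 open cells total)

Answer: Reachable cells: 14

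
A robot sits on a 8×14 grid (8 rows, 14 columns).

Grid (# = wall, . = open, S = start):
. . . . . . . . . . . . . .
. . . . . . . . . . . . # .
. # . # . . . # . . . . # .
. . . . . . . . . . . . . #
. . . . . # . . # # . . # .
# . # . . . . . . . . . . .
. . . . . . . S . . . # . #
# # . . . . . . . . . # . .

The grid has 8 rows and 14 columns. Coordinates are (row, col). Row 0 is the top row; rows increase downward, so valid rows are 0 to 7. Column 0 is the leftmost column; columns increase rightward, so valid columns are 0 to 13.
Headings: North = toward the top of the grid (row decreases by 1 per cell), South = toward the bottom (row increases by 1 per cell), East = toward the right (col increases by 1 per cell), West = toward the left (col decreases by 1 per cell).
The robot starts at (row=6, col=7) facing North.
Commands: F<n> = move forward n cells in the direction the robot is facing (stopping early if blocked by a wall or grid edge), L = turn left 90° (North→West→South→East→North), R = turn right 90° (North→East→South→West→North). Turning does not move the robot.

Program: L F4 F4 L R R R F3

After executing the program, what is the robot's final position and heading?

Start: (row=6, col=7), facing North
  L: turn left, now facing West
  F4: move forward 4, now at (row=6, col=3)
  F4: move forward 3/4 (blocked), now at (row=6, col=0)
  L: turn left, now facing South
  R: turn right, now facing West
  R: turn right, now facing North
  R: turn right, now facing East
  F3: move forward 3, now at (row=6, col=3)
Final: (row=6, col=3), facing East

Answer: Final position: (row=6, col=3), facing East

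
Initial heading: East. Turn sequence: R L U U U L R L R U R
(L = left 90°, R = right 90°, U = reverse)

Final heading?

Start: East
  R (right (90° clockwise)) -> South
  L (left (90° counter-clockwise)) -> East
  U (U-turn (180°)) -> West
  U (U-turn (180°)) -> East
  U (U-turn (180°)) -> West
  L (left (90° counter-clockwise)) -> South
  R (right (90° clockwise)) -> West
  L (left (90° counter-clockwise)) -> South
  R (right (90° clockwise)) -> West
  U (U-turn (180°)) -> East
  R (right (90° clockwise)) -> South
Final: South

Answer: Final heading: South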